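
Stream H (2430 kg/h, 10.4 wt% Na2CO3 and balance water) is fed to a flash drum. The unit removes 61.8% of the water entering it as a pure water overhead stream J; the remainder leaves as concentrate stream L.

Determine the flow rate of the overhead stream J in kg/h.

water entering = 2430×0.896 = 2177.3 kg/h; overhead removed = 0.618×2177.3 = 1345.6 kg/h.

1346 kg/h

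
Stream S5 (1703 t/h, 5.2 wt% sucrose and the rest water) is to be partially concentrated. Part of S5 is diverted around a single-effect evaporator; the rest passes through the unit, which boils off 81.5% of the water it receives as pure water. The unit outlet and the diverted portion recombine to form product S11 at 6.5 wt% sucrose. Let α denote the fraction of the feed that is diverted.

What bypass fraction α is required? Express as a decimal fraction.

0.741

All 1703×0.052 = 88.556 t/h of sucrose reaches S11, so S11 = 88.556/0.065 = 1362.4 t/h and vapour = 340.6 t/h.
The evaporator receives (1−α)·1703 of feed at 0.948 water and removes 0.815 of that water:
0.815×0.948×(1−α)×1703 = 340.6
(1−α) = 340.6/1315.8 = 0.2589;  α = 0.7411.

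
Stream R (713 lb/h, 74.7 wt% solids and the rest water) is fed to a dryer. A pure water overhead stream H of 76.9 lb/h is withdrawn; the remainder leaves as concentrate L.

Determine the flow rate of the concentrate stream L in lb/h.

Concentrate = 713 − 76.9 = 636.1 lb/h.

636.1 lb/h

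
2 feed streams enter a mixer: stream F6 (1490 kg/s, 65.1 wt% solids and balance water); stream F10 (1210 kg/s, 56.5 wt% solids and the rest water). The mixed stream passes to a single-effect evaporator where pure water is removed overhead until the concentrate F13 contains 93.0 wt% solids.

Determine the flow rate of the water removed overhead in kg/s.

921.9 kg/s

solids entering = 1490×0.651 + 1210×0.565 = 1653.6 kg/s.
All solids reports to F13, so F13 = 1653.6/0.930 = 1778.1 kg/s.
Total feed = 2700 kg/s; overhead = 2700 − 1778.1 = 921.89 kg/s.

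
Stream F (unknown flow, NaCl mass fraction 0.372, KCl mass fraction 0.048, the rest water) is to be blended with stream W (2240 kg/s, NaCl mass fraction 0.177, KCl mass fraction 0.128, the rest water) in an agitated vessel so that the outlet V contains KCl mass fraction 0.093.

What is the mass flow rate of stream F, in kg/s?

1742 kg/s

Let F be the unknown flow. Total out = 2240 + F.
KCl balance: 286.72 + 0.048·F = 0.093·(2240 + F)
(0.048 − 0.093)·F = 0.093×2240 − 286.72 = -78.4
F = -78.4 / -0.045 = 1742.2 kg/s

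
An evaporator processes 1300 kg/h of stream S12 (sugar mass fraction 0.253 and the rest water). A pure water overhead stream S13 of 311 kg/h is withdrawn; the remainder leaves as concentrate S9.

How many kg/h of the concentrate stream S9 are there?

989 kg/h

Concentrate = 1300 − 311 = 989 kg/h.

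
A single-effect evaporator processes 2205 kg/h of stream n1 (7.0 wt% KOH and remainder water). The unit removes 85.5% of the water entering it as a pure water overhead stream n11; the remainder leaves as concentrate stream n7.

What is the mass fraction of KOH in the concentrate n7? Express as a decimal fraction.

0.3417

KOH is not removed: 2205×0.070 = 154.35 kg/h of KOH enters n7.
water entering = 2205×0.930 = 2050.7 kg/h; overhead removed = 0.855×2050.7 = 1753.3 kg/h.
Concentrate = 2205 − 1753.3 = 451.69 kg/h.
Mass fraction = 154.35/451.69 = 0.3417.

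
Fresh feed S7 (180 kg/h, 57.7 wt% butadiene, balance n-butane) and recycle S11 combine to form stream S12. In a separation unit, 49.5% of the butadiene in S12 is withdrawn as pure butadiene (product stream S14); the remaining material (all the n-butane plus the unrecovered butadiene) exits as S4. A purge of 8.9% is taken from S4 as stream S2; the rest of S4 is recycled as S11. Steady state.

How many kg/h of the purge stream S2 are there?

n-butane enters only via S7 and leaves only via the purge: 180×0.423 = 0.089×(n-butane in S4), and the separation unit passes all n-butane, so n-butane in S12 = n-butane in S4 = 855.51 kg/h.
butadiene in S12: m_A = 180×0.577 + (1−0.089)·(1−0.495)·m_A, so m_A = 103.86/0.5399 = 192.35 kg/h.
S4 = (1−0.495)×192.35 + 855.51 = 952.64 kg/h.
Purge S2 = 0.089×952.64 = 84.785 kg/h.

84.79 kg/h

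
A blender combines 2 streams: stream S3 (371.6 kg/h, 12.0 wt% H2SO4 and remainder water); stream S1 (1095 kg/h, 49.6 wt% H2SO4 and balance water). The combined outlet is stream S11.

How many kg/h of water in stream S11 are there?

878.9 kg/h

water out = water in = 371.6×0.880 + 1095×0.504 = 878.89 kg/h.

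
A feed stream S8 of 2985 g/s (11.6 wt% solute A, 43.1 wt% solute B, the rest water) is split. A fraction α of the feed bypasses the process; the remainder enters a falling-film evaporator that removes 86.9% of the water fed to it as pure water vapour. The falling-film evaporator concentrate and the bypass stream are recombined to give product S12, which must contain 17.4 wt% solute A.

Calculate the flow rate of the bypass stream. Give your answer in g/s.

457.4 g/s

All 2985×0.116 = 346.26 g/s of solute A reaches S12, so S12 = 346.26/0.174 = 1990 g/s and vapour = 995 g/s.
The evaporator receives (1−α)·2985 of feed at 0.453 water and removes 0.869 of that water:
0.869×0.453×(1−α)×2985 = 995
(1−α) = 995/1175.1 = 0.8468;  α = 0.1532.
Bypass flow = 0.1532×2985 = 457.42 g/s.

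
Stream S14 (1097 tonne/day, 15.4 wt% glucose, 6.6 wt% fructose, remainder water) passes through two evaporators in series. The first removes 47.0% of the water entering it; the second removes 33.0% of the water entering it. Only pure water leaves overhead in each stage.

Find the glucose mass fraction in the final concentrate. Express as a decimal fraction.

water in feed = 1097×0.780 = 855.66 tonne/day.
After stage 1: water left = (1−0.470)×855.66 = 453.5; stream total = 694.84 tonne/day.
After stage 2: water left = (1−0.330)×453.5 = 303.84; final concentrate = 545.18 tonne/day.
glucose fraction = 168.94/545.18 = 0.3099.

0.3099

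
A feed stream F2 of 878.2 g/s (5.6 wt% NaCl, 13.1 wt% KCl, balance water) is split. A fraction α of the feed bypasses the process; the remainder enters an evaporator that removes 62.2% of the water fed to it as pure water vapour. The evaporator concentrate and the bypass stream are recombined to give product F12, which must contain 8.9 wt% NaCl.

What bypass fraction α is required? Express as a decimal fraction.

0.267

All 878.2×0.056 = 49.179 g/s of NaCl reaches F12, so F12 = 49.179/0.089 = 552.58 g/s and vapour = 325.62 g/s.
The evaporator receives (1−α)·878.2 of feed at 0.813 water and removes 0.622 of that water:
0.622×0.813×(1−α)×878.2 = 325.62
(1−α) = 325.62/444.09 = 0.7332;  α = 0.2668.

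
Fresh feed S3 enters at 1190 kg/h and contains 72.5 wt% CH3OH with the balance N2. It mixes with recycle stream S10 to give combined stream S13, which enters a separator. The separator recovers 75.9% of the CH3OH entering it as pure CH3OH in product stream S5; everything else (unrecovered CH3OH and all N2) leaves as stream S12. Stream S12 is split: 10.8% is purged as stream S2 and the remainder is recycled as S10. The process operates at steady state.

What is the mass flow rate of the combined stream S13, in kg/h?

4129 kg/h

N2 enters only via S3 and leaves only via the purge: 1190×0.275 = 0.108×(N2 in S12), and the separator passes all N2, so N2 in S13 = N2 in S12 = 3030.1 kg/h.
CH3OH in S13: m_A = 1190×0.725 + (1−0.108)·(1−0.759)·m_A, so m_A = 862.75/0.7850 = 1099 kg/h.
S13 = 1099 + 3030.1 = 4129.1 kg/h.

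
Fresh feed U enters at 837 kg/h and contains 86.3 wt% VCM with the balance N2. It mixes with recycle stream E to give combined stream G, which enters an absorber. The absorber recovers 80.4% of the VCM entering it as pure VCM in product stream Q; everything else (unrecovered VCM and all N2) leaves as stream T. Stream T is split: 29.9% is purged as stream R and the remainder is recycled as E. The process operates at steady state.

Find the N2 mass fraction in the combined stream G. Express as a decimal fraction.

0.314

N2 enters only via U and leaves only via the purge: 837×0.137 = 0.299×(N2 in T), and the absorber passes all N2, so N2 in G = N2 in T = 383.51 kg/h.
VCM in G: m_A = 837×0.863 + (1−0.299)·(1−0.804)·m_A, so m_A = 722.33/0.8626 = 837.38 kg/h.
G = 837.38 + 383.51 = 1220.9 kg/h.
N2 fraction in G = 383.51/1220.9 = 0.314.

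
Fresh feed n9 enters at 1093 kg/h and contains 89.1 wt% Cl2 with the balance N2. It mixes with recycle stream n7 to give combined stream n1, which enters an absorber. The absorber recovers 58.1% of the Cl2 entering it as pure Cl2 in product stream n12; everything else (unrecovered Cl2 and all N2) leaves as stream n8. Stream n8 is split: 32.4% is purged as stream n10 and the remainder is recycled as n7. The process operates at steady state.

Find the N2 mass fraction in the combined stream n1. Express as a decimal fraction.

0.2130

N2 enters only via n9 and leaves only via the purge: 1093×0.109 = 0.324×(N2 in n8), and the absorber passes all N2, so N2 in n1 = N2 in n8 = 367.71 kg/h.
Cl2 in n1: m_A = 1093×0.891 + (1−0.324)·(1−0.581)·m_A, so m_A = 973.86/0.7168 = 1358.7 kg/h.
n1 = 1358.7 + 367.71 = 1726.4 kg/h.
N2 fraction in n1 = 367.71/1726.4 = 0.2130.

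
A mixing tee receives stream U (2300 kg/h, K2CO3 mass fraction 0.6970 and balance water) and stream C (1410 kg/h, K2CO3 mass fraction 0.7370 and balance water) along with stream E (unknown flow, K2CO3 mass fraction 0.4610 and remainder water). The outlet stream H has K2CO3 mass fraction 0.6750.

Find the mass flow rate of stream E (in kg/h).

Let E be the unknown flow. Total out = 3710 + E.
K2CO3 balance: 2642.3 + 0.461·E = 0.675·(3710 + E)
(0.461 − 0.675)·E = 0.675×3710 − 2642.3 = -138.02
E = -138.02 / -0.214 = 644.95 kg/h

645 kg/h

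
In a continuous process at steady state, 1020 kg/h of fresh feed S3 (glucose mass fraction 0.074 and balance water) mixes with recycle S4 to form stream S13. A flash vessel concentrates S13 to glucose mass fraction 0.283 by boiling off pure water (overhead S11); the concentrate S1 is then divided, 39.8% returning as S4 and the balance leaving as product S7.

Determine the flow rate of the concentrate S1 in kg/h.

Overall glucose balance (none leaves overhead): glucose in fresh feed = glucose in product, i.e. 1020×0.074 = (1−0.398)·S1·0.283.
S1 = 75.48/(0.283×0.602) = 443.05 kg/h.

443 kg/h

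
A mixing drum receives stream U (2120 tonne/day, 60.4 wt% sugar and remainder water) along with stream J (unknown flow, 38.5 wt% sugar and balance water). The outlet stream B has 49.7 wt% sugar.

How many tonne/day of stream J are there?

Let J be the unknown flow. Total out = 2120 + J.
sugar balance: 1280.5 + 0.385·J = 0.497·(2120 + J)
(0.385 − 0.497)·J = 0.497×2120 − 1280.5 = -226.84
J = -226.84 / -0.112 = 2025.4 tonne/day

2025 tonne/day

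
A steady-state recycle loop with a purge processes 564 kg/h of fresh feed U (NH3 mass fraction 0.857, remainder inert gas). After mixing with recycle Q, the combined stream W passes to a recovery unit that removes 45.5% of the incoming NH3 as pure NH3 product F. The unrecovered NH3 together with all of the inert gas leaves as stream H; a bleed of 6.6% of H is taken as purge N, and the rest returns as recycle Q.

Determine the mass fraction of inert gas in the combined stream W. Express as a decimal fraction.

inert gas enters only via U and leaves only via the purge: 564×0.143 = 0.066×(inert gas in H), and the recovery unit passes all inert gas, so inert gas in W = inert gas in H = 1222 kg/h.
NH3 in W: m_A = 564×0.857 + (1−0.066)·(1−0.455)·m_A, so m_A = 483.35/0.4910 = 984.48 kg/h.
W = 984.48 + 1222 = 2206.5 kg/h.
inert gas fraction in W = 1222/2206.5 = 0.554.

0.554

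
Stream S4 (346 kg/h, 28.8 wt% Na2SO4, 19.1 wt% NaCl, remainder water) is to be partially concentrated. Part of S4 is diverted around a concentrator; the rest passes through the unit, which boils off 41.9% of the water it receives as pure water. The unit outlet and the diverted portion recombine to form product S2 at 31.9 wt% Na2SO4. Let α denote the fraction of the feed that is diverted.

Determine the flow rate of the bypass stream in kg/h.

192 kg/h

All 346×0.288 = 99.648 kg/h of Na2SO4 reaches S2, so S2 = 99.648/0.319 = 312.38 kg/h and vapour = 33.624 kg/h.
The evaporator receives (1−α)·346 of feed at 0.521 water and removes 0.419 of that water:
0.419×0.521×(1−α)×346 = 33.624
(1−α) = 33.624/75.531 = 0.4452;  α = 0.5548.
Bypass flow = 0.5548×346 = 191.97 kg/h.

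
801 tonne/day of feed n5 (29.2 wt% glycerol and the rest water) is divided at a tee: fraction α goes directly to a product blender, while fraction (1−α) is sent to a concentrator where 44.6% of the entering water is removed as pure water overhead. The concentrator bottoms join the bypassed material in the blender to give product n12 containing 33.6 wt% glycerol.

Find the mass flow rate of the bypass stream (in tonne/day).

468.8 tonne/day

All 801×0.292 = 233.89 tonne/day of glycerol reaches n12, so n12 = 233.89/0.336 = 696.11 tonne/day and vapour = 104.89 tonne/day.
The evaporator receives (1−α)·801 of feed at 0.708 water and removes 0.446 of that water:
0.446×0.708×(1−α)×801 = 104.89
(1−α) = 104.89/252.93 = 0.4147;  α = 0.5853.
Bypass flow = 0.5853×801 = 468.82 tonne/day.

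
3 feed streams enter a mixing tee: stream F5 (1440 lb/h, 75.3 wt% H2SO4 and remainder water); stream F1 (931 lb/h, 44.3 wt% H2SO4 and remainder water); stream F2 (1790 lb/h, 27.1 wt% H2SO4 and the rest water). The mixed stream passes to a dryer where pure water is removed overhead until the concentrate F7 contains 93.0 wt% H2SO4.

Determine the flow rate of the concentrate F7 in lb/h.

H2SO4 entering = 1440×0.753 + 931×0.443 + 1790×0.271 = 1981.8 lb/h.
All H2SO4 reports to F7, so F7 = 1981.8/0.930 = 2131 lb/h.

2131 lb/h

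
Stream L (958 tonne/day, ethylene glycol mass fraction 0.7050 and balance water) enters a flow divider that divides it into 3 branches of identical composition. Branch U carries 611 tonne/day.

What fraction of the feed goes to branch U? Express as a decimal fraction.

0.638

Fraction to U = 611/958 = 0.6378.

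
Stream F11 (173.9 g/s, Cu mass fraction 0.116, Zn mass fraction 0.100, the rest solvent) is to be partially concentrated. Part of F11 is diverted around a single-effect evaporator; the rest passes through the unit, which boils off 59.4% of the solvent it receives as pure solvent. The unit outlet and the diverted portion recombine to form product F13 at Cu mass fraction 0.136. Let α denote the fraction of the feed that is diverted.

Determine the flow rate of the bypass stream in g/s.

119 g/s

All 173.9×0.116 = 20.172 g/s of Cu reaches F13, so F13 = 20.172/0.136 = 148.33 g/s and vapour = 25.574 g/s.
The evaporator receives (1−α)·173.9 of feed at 0.784 solvent and removes 0.594 of that solvent:
0.594×0.784×(1−α)×173.9 = 25.574
(1−α) = 25.574/80.985 = 0.3158;  α = 0.6842.
Bypass flow = 0.6842×173.9 = 118.99 g/s.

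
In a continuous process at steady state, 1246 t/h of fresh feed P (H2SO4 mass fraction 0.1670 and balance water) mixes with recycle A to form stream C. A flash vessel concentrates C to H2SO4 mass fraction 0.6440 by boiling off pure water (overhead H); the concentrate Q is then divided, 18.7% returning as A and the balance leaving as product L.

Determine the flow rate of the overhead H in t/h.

Overall H2SO4 balance (none leaves overhead): H2SO4 in fresh feed = H2SO4 in product, i.e. 1246×0.167 = (1−0.187)·Q·0.644.
Q = 208.08/(0.644×0.813) = 397.43 t/h.
Recycle A = 0.187×397.43 = 74.319 t/h.
Combined feed C = 1246 + 74.319 = 1320.3 t/h.
Overhead H = C − Q = 1320.3 − 397.43 = 922.89 t/h.

922.9 t/h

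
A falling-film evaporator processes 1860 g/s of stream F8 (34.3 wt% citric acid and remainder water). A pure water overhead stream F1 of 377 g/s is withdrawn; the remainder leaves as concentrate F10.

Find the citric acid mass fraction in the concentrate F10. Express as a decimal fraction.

0.4302

citric acid is not removed: 1860×0.343 = 637.98 g/s of citric acid enters F10.
Concentrate = 1860 − 377 = 1483 g/s.
Mass fraction = 637.98/1483 = 0.4302.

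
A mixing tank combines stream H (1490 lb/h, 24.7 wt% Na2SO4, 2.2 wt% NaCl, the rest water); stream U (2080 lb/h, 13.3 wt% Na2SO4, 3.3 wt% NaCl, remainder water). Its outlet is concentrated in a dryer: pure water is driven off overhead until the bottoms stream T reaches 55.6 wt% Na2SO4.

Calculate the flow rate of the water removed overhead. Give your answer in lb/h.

Na2SO4 entering = 1490×0.247 + 2080×0.133 = 644.67 lb/h.
All Na2SO4 reports to T, so T = 644.67/0.556 = 1159.5 lb/h.
Total feed = 3570 lb/h; overhead = 3570 − 1159.5 = 2410.5 lb/h.

2411 lb/h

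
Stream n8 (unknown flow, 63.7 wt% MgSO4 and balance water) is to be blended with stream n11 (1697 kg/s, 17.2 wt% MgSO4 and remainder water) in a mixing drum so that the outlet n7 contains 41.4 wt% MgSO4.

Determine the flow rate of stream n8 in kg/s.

1842 kg/s

Let n8 be the unknown flow. Total out = 1697 + n8.
MgSO4 balance: 291.88 + 0.637·n8 = 0.414·(1697 + n8)
(0.637 − 0.414)·n8 = 0.414×1697 − 291.88 = 410.67
n8 = 410.67 / 0.223 = 1841.6 kg/s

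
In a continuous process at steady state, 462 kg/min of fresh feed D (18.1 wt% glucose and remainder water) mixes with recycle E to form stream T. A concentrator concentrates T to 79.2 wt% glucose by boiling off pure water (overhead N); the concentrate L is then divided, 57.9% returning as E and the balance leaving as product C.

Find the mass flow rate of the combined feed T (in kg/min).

Overall glucose balance (none leaves overhead): glucose in fresh feed = glucose in product, i.e. 462×0.181 = (1−0.579)·L·0.792.
L = 83.622/(0.792×0.421) = 250.79 kg/min.
Recycle E = 0.579×250.79 = 145.21 kg/min.
Combined feed T = 462 + 145.21 = 607.21 kg/min.

607.2 kg/min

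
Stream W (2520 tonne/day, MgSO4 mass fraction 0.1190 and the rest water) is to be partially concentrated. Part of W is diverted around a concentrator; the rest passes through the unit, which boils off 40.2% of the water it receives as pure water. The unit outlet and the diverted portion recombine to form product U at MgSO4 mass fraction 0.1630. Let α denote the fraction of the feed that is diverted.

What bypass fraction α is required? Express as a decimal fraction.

0.238

All 2520×0.119 = 299.88 tonne/day of MgSO4 reaches U, so U = 299.88/0.163 = 1839.8 tonne/day and vapour = 680.25 tonne/day.
The evaporator receives (1−α)·2520 of feed at 0.881 water and removes 0.402 of that water:
0.402×0.881×(1−α)×2520 = 680.25
(1−α) = 680.25/892.49 = 0.7622;  α = 0.2378.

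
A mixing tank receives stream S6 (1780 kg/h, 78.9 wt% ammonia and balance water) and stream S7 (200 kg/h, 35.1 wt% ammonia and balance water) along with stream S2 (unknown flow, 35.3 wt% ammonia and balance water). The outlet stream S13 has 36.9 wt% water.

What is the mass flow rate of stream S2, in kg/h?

Let S2 be the unknown flow. Total out = 1980 + S2.
water balance: 505.38 + 0.647·S2 = 0.369·(1980 + S2)
(0.647 − 0.369)·S2 = 0.369×1980 − 505.38 = 225.24
S2 = 225.24 / 0.278 = 810.22 kg/h

810.2 kg/h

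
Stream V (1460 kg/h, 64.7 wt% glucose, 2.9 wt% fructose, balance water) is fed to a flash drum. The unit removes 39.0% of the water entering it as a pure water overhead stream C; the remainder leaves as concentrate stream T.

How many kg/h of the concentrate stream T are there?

1276 kg/h

water entering = 1460×0.324 = 473.04 kg/h; overhead removed = 0.390×473.04 = 184.49 kg/h.
Concentrate = 1460 − 184.49 = 1275.5 kg/h.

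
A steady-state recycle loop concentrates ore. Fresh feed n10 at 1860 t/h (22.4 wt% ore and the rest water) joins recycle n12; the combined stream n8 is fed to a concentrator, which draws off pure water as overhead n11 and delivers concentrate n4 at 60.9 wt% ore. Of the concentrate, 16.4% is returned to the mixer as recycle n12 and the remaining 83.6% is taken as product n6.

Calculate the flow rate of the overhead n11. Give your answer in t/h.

1176 t/h

Overall ore balance (none leaves overhead): ore in fresh feed = ore in product, i.e. 1860×0.224 = (1−0.164)·n4·0.609.
n4 = 416.64/(0.609×0.836) = 818.35 t/h.
Recycle n12 = 0.164×818.35 = 134.21 t/h.
Combined feed n8 = 1860 + 134.21 = 1994.2 t/h.
Overhead n11 = n8 − n4 = 1994.2 − 818.35 = 1175.9 t/h.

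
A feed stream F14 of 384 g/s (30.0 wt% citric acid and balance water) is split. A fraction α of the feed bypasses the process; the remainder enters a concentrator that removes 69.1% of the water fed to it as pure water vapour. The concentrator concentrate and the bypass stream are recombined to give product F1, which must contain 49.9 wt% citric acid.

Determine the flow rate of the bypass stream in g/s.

67.4 g/s

All 384×0.300 = 115.2 g/s of citric acid reaches F1, so F1 = 115.2/0.499 = 230.86 g/s and vapour = 153.14 g/s.
The evaporator receives (1−α)·384 of feed at 0.700 water and removes 0.691 of that water:
0.691×0.700×(1−α)×384 = 153.14
(1−α) = 153.14/185.74 = 0.8245;  α = 0.1755.
Bypass flow = 0.1755×384 = 67.402 g/s.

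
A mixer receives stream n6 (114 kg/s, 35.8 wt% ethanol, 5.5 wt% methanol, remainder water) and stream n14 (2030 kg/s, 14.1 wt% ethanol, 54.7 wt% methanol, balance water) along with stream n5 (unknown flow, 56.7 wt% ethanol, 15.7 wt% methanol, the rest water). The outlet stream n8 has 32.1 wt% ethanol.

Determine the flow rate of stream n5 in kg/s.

Let n5 be the unknown flow. Total out = 2144 + n5.
ethanol balance: 327.04 + 0.567·n5 = 0.321·(2144 + n5)
(0.567 − 0.321)·n5 = 0.321×2144 − 327.04 = 361.18
n5 = 361.18 / 0.246 = 1468.2 kg/s

1468 kg/s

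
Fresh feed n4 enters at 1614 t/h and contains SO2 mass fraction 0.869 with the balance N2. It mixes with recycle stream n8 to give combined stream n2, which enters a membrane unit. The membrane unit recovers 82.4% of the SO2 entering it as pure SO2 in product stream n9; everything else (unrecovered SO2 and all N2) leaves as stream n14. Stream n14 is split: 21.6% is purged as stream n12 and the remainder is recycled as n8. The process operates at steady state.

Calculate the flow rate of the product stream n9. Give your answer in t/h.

1341 t/h

SO2 in n2: m_A = 1614×0.869 + (1−0.216)·(1−0.824)·m_A, so m_A = 1402.6/0.8620 = 1627.1 t/h.
Product n9 = 0.824×1627.1 = 1340.7 t/h.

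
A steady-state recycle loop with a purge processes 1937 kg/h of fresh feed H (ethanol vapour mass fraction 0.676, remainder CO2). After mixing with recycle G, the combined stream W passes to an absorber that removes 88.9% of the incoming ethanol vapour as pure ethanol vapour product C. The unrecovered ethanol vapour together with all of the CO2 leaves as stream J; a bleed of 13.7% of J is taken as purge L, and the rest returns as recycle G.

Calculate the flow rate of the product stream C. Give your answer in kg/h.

1287 kg/h

ethanol vapour in W: m_A = 1937×0.676 + (1−0.137)·(1−0.889)·m_A, so m_A = 1309.4/0.9042 = 1448.1 kg/h.
Product C = 0.889×1448.1 = 1287.4 kg/h.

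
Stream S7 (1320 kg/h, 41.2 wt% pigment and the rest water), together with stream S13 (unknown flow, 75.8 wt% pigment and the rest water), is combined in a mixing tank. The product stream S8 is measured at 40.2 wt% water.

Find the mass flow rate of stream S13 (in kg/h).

1534 kg/h

Let S13 be the unknown flow. Total out = 1320 + S13.
water balance: 776.16 + 0.242·S13 = 0.402·(1320 + S13)
(0.242 − 0.402)·S13 = 0.402×1320 − 776.16 = -245.52
S13 = -245.52 / -0.160 = 1534.5 kg/h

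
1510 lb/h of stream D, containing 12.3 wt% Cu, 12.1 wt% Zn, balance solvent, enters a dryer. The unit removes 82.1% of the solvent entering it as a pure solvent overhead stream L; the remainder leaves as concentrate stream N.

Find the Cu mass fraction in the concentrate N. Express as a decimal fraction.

0.324

Cu is not removed: 1510×0.123 = 185.73 lb/h of Cu enters N.
solvent entering = 1510×0.756 = 1141.6 lb/h; overhead removed = 0.821×1141.6 = 937.22 lb/h.
Concentrate = 1510 − 937.22 = 572.78 lb/h.
Mass fraction = 185.73/572.78 = 0.324.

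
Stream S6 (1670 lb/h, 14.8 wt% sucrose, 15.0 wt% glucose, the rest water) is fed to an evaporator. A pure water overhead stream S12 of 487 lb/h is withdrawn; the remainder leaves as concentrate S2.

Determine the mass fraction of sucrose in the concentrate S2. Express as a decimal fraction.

0.2089

sucrose is not removed: 1670×0.148 = 247.16 lb/h of sucrose enters S2.
Concentrate = 1670 − 487 = 1183 lb/h.
Mass fraction = 247.16/1183 = 0.2089.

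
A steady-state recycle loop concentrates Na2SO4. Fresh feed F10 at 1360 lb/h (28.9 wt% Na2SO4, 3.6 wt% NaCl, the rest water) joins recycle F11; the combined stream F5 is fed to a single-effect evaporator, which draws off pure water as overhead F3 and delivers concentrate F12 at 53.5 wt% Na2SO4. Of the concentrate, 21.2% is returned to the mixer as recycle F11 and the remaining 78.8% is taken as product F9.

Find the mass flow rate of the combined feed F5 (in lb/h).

1558 lb/h

Overall Na2SO4 balance (none leaves overhead): Na2SO4 in fresh feed = Na2SO4 in product, i.e. 1360×0.289 = (1−0.212)·F12·0.535.
F12 = 393.04/(0.535×0.788) = 932.3 lb/h.
Recycle F11 = 0.212×932.3 = 197.65 lb/h.
Combined feed F5 = 1360 + 197.65 = 1557.6 lb/h.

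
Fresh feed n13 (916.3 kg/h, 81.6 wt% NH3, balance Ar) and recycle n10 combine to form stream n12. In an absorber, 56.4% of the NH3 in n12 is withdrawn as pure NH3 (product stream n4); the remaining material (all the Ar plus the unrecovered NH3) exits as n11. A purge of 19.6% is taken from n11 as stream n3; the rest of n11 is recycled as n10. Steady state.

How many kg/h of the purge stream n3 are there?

Ar enters only via n13 and leaves only via the purge: 916.3×0.184 = 0.196×(Ar in n11), and the absorber passes all Ar, so Ar in n12 = Ar in n11 = 860.2 kg/h.
NH3 in n12: m_A = 916.3×0.816 + (1−0.196)·(1−0.564)·m_A, so m_A = 747.7/0.6495 = 1151.3 kg/h.
n11 = (1−0.564)×1151.3 + 860.2 = 1362.2 kg/h.
Purge n3 = 0.196×1362.2 = 266.98 kg/h.

267 kg/h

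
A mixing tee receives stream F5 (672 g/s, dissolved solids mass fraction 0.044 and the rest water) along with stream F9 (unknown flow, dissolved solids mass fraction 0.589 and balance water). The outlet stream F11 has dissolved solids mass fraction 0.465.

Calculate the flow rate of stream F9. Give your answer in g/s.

2282 g/s

Let F9 be the unknown flow. Total out = 672 + F9.
dissolved solids balance: 29.568 + 0.589·F9 = 0.465·(672 + F9)
(0.589 − 0.465)·F9 = 0.465×672 − 29.568 = 282.91
F9 = 282.91 / 0.124 = 2281.5 g/s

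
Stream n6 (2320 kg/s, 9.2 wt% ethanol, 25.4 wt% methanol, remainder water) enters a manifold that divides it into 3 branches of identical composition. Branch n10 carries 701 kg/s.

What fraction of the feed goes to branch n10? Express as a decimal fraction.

0.302

Fraction to n10 = 701/2320 = 0.3022.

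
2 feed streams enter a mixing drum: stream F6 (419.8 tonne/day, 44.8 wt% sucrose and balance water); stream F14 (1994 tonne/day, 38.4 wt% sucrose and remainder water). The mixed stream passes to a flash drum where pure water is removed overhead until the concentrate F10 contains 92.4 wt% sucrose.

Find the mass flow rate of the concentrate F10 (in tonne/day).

sucrose entering = 419.8×0.448 + 1994×0.384 = 953.77 tonne/day.
All sucrose reports to F10, so F10 = 953.77/0.924 = 1032.2 tonne/day.

1032 tonne/day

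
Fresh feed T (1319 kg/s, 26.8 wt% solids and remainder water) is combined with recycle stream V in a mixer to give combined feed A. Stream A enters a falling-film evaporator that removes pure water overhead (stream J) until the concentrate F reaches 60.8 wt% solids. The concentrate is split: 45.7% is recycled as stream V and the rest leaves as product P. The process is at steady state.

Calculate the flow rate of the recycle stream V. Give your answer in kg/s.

489.3 kg/s

Overall solids balance (none leaves overhead): solids in fresh feed = solids in product, i.e. 1319×0.268 = (1−0.457)·F·0.608.
F = 353.49/(0.608×0.543) = 1070.7 kg/s.
Recycle V = 0.457×1070.7 = 489.32 kg/s.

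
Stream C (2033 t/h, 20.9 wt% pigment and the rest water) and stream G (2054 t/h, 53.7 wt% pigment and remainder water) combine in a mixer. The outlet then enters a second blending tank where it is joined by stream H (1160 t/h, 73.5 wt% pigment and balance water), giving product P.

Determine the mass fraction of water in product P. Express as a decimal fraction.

0.546

Overall, product flow = 5247 t/h.
water in = 2033×0.791 + 2054×0.463 + 1160×0.265 = 2866.5 t/h.
water fraction in P = 0.546.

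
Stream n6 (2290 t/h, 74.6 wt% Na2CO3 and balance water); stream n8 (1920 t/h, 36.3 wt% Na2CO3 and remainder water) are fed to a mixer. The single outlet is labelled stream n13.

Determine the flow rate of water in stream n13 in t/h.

water out = water in = 2290×0.254 + 1920×0.637 = 1804.7 t/h.

1805 t/h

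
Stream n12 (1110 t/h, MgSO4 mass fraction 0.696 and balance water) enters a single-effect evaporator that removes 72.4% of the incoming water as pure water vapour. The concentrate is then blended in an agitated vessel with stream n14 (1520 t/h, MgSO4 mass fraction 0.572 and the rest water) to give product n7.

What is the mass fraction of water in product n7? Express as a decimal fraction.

Vapour removed = 0.724×0.304×1110 = 244.31 t/h; concentrate = 865.69 t/h.
water reaching the mixer = 93.133 (from concentrate) + 1520×0.428 = 743.69 t/h.
Product flow = 865.69 + 1520 = 2385.7 t/h; water fraction = 0.312.

0.312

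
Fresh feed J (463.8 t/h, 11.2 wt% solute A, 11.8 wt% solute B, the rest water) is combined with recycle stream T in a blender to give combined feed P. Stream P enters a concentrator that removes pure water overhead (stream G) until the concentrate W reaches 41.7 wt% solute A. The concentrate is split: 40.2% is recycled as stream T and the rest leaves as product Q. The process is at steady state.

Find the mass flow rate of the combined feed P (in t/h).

547.5 t/h

Overall solute A balance (none leaves overhead): solute A in fresh feed = solute A in product, i.e. 463.8×0.112 = (1−0.402)·W·0.417.
W = 51.946/(0.417×0.598) = 208.31 t/h.
Recycle T = 0.402×208.31 = 83.741 t/h.
Combined feed P = 463.8 + 83.741 = 547.54 t/h.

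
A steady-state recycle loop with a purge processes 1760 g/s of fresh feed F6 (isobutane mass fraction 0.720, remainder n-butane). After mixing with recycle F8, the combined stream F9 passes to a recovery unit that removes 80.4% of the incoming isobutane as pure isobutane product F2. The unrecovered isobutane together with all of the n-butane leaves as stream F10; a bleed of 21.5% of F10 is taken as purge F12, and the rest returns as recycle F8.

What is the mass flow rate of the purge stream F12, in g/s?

555.9 g/s

n-butane enters only via F6 and leaves only via the purge: 1760×0.280 = 0.215×(n-butane in F10), and the recovery unit passes all n-butane, so n-butane in F9 = n-butane in F10 = 2292.1 g/s.
isobutane in F9: m_A = 1760×0.720 + (1−0.215)·(1−0.804)·m_A, so m_A = 1267.2/0.8461 = 1497.6 g/s.
F10 = (1−0.804)×1497.6 + 2292.1 = 2585.6 g/s.
Purge F12 = 0.215×2585.6 = 555.91 g/s.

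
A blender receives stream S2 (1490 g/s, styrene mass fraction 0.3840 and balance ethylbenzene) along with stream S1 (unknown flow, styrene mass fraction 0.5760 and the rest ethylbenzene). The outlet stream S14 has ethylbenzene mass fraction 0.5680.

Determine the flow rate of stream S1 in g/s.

Let S1 be the unknown flow. Total out = 1490 + S1.
ethylbenzene balance: 917.84 + 0.424·S1 = 0.568·(1490 + S1)
(0.424 − 0.568)·S1 = 0.568×1490 − 917.84 = -71.52
S1 = -71.52 / -0.144 = 496.67 g/s

496.7 g/s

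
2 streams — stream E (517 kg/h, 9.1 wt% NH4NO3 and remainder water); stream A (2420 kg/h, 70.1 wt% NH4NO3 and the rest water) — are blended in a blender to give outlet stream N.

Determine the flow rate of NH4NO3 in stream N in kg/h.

NH4NO3 out = NH4NO3 in = 517×0.091 + 2420×0.701 = 1743.5 kg/h.

1743 kg/h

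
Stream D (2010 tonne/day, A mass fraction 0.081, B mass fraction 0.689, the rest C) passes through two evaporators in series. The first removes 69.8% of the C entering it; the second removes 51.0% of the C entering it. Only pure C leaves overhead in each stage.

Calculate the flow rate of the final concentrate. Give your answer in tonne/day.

1616 tonne/day

C in feed = 2010×0.230 = 462.3 tonne/day.
After stage 1: C left = (1−0.698)×462.3 = 139.61; stream total = 1687.3 tonne/day.
After stage 2: C left = (1−0.510)×139.61 = 68.411; final concentrate = 1616.1 tonne/day.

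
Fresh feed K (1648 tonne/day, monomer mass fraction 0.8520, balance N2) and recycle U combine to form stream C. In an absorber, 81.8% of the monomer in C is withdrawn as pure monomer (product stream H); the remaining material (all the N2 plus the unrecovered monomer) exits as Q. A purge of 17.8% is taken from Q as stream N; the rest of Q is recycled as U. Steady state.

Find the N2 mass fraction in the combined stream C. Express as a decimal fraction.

N2 enters only via K and leaves only via the purge: 1648×0.148 = 0.178×(N2 in Q), and the absorber passes all N2, so N2 in C = N2 in Q = 1370.2 tonne/day.
monomer in C: m_A = 1648×0.852 + (1−0.178)·(1−0.818)·m_A, so m_A = 1404.1/0.8504 = 1651.1 tonne/day.
C = 1651.1 + 1370.2 = 3021.4 tonne/day.
N2 fraction in C = 1370.2/3021.4 = 0.4535.

0.4535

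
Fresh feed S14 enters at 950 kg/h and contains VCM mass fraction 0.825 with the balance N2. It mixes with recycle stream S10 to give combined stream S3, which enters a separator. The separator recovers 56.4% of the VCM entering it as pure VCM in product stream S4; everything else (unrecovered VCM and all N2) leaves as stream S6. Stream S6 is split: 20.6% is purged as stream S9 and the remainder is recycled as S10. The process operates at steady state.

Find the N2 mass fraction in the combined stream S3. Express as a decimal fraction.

0.402

N2 enters only via S14 and leaves only via the purge: 950×0.175 = 0.206×(N2 in S6), and the separator passes all N2, so N2 in S3 = N2 in S6 = 807.04 kg/h.
VCM in S3: m_A = 950×0.825 + (1−0.206)·(1−0.564)·m_A, so m_A = 783.75/0.6538 = 1198.7 kg/h.
S3 = 1198.7 + 807.04 = 2005.8 kg/h.
N2 fraction in S3 = 807.04/2005.8 = 0.402.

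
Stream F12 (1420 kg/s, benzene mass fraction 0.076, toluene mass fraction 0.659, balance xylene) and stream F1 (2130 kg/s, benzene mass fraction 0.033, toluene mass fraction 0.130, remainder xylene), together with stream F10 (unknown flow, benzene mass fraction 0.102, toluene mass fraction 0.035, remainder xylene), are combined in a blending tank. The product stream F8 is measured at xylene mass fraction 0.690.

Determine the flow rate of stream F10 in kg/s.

1679 kg/s

Let F10 be the unknown flow. Total out = 3550 + F10.
xylene balance: 2159.1 + 0.863·F10 = 0.690·(3550 + F10)
(0.863 − 0.690)·F10 = 0.690×3550 − 2159.1 = 290.39
F10 = 290.39 / 0.173 = 1678.6 kg/s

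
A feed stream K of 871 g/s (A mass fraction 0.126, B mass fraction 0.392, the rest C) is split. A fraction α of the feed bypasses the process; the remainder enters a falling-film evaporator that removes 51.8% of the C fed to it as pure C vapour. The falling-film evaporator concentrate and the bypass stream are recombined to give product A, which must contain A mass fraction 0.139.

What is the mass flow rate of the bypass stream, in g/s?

All 871×0.126 = 109.75 g/s of A reaches A, so A = 109.75/0.139 = 789.54 g/s and vapour = 81.46 g/s.
The evaporator receives (1−α)·871 of feed at 0.482 C and removes 0.518 of that C:
0.518×0.482×(1−α)×871 = 81.46
(1−α) = 81.46/217.47 = 0.3746;  α = 0.6254.
Bypass flow = 0.6254×871 = 544.74 g/s.

544.7 g/s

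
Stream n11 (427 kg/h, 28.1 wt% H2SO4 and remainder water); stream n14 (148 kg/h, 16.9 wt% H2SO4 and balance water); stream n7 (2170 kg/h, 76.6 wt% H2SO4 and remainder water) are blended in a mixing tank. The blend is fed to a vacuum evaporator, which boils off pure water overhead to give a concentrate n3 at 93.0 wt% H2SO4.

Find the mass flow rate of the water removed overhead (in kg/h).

801.8 kg/h

H2SO4 entering = 427×0.281 + 148×0.169 + 2170×0.766 = 1807.2 kg/h.
All H2SO4 reports to n3, so n3 = 1807.2/0.930 = 1943.2 kg/h.
Total feed = 2745 kg/h; overhead = 2745 − 1943.2 = 801.75 kg/h.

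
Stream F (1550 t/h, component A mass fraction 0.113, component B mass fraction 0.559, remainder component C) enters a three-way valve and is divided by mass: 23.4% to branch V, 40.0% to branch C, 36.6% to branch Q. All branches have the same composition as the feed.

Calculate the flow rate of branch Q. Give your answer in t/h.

567.3 t/h

Branch Q flow = 0.366×1550 = 567.3 t/h.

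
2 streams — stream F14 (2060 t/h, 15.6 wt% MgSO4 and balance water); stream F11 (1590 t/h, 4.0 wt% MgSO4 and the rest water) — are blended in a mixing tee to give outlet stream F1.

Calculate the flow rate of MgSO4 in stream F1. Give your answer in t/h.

385 t/h

MgSO4 out = MgSO4 in = 2060×0.156 + 1590×0.040 = 384.96 t/h.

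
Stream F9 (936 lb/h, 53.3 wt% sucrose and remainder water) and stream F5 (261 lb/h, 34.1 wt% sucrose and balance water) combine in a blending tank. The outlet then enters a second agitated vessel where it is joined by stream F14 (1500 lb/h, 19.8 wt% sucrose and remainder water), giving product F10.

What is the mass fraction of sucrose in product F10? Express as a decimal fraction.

0.3281

Overall, product flow = 2697 lb/h.
sucrose in = 936×0.533 + 261×0.341 + 1500×0.198 = 884.89 lb/h.
sucrose fraction in F10 = 0.3281.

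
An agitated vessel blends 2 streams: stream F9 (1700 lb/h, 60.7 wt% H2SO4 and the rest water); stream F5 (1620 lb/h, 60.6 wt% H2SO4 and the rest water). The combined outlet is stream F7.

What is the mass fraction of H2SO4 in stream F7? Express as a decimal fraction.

0.607

Total flow out = 1700 + 1620 = 3320 lb/h.
H2SO4 in = 1700×0.607 + 1620×0.606 = 2013.6 lb/h.
H2SO4 mass fraction in F7 = 2013.6/3320 = 0.607.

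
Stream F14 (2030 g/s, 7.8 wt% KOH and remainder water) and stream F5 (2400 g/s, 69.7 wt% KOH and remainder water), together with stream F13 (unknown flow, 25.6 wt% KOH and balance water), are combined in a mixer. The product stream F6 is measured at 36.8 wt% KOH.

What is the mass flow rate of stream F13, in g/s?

1794 g/s

Let F13 be the unknown flow. Total out = 4430 + F13.
KOH balance: 1831.1 + 0.256·F13 = 0.368·(4430 + F13)
(0.256 − 0.368)·F13 = 0.368×4430 − 1831.1 = -200.9
F13 = -200.9 / -0.112 = 1793.7 g/s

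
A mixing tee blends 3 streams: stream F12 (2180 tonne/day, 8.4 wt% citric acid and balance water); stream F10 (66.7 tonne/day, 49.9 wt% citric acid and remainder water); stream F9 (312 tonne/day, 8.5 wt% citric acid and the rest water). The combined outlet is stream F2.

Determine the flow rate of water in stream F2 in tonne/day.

water out = water in = 2180×0.916 + 66.7×0.501 + 312×0.915 = 2315.8 tonne/day.

2316 tonne/day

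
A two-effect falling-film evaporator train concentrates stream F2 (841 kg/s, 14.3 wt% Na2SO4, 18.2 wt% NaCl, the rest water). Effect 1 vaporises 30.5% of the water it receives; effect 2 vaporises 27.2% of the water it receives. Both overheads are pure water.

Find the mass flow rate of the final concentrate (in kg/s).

560.5 kg/s

water in feed = 841×0.675 = 567.68 kg/s.
After stage 1: water left = (1−0.305)×567.68 = 394.53; stream total = 667.86 kg/s.
After stage 2: water left = (1−0.272)×394.53 = 287.22; final concentrate = 560.55 kg/s.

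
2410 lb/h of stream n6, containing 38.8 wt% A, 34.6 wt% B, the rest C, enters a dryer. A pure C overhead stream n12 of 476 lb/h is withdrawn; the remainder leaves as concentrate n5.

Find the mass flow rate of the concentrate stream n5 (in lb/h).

Concentrate = 2410 − 476 = 1934 lb/h.

1934 lb/h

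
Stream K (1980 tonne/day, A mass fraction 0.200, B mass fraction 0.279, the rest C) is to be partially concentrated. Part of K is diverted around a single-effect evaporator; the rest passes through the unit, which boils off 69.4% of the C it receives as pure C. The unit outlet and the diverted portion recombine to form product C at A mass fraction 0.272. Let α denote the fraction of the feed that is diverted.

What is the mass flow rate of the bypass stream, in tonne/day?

All 1980×0.200 = 396 tonne/day of A reaches C, so C = 396/0.272 = 1455.9 tonne/day and vapour = 524.12 tonne/day.
The evaporator receives (1−α)·1980 of feed at 0.521 C and removes 0.694 of that C:
0.694×0.521×(1−α)×1980 = 524.12
(1−α) = 524.12/715.92 = 0.7321;  α = 0.2679.
Bypass flow = 0.2679×1980 = 530.46 tonne/day.

530.5 tonne/day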